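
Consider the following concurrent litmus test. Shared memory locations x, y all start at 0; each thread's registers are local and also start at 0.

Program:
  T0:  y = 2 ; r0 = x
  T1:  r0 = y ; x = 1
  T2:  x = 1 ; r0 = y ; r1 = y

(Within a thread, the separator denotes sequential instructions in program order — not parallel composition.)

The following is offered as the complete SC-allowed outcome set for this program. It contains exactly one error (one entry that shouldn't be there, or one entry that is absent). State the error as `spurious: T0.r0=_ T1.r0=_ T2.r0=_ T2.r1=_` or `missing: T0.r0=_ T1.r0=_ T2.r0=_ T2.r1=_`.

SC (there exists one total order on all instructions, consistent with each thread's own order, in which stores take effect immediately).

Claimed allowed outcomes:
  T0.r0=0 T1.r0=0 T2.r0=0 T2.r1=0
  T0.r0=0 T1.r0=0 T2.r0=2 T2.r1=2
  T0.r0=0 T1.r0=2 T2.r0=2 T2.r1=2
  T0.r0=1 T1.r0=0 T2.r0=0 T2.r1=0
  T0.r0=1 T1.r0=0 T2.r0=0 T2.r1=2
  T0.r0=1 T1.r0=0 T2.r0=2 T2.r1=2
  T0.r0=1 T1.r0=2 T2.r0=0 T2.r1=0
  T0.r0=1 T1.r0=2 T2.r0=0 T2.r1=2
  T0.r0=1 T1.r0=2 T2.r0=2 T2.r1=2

outcome vector order: (T0.r0,T1.r0,T2.r0,T2.r1)
SC: 8 outcomes — {<0 0 2 2>; <0 2 2 2>; <1 0 0 0>; <1 0 0 2>; <1 0 2 2>; <1 2 0 0>; <1 2 0 2>; <1 2 2 2>}
claimed∖SC = {<0 0 0 0>}

spurious: T0.r0=0 T1.r0=0 T2.r0=0 T2.r1=0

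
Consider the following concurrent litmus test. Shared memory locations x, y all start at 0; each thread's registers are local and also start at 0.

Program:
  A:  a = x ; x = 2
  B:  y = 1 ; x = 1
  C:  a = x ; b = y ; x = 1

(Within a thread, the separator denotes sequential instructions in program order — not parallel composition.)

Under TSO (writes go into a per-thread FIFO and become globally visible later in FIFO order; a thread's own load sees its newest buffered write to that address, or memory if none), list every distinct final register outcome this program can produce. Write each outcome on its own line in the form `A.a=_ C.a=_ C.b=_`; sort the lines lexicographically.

A.a=0 C.a=0 C.b=0
A.a=0 C.a=0 C.b=1
A.a=0 C.a=1 C.b=1
A.a=0 C.a=2 C.b=0
A.a=0 C.a=2 C.b=1
A.a=1 C.a=0 C.b=0
A.a=1 C.a=0 C.b=1
A.a=1 C.a=1 C.b=1
A.a=1 C.a=2 C.b=1

outcome vector order: (A.a,C.a,C.b)
|TSO outcomes| = 9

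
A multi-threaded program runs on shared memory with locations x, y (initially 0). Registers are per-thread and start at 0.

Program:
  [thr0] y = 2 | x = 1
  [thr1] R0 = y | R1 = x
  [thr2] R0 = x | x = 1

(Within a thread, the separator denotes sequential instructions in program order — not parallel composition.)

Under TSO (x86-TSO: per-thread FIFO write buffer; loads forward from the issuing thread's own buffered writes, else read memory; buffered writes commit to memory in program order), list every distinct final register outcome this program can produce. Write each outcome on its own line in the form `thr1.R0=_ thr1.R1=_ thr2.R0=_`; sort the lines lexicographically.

thr1.R0=0 thr1.R1=0 thr2.R0=0
thr1.R0=0 thr1.R1=0 thr2.R0=1
thr1.R0=0 thr1.R1=1 thr2.R0=0
thr1.R0=0 thr1.R1=1 thr2.R0=1
thr1.R0=2 thr1.R1=0 thr2.R0=0
thr1.R0=2 thr1.R1=0 thr2.R0=1
thr1.R0=2 thr1.R1=1 thr2.R0=0
thr1.R0=2 thr1.R1=1 thr2.R0=1

outcome vector order: (thr1.R0,thr1.R1,thr2.R0)
|TSO outcomes| = 8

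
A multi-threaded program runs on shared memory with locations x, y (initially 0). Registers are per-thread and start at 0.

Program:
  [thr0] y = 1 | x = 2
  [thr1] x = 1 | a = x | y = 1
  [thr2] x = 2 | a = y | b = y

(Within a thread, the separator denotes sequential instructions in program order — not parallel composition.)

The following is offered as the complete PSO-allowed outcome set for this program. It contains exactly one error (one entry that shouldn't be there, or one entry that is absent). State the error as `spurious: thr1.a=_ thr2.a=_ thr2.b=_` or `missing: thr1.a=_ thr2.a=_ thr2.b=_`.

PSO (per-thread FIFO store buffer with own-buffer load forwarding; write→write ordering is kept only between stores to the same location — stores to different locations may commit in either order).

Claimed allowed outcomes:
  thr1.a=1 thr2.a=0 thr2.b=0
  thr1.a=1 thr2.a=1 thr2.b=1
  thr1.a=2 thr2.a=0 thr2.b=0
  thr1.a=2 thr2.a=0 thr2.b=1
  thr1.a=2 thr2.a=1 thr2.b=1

outcome vector order: (thr1.a,thr2.a,thr2.b)
PSO: 6 outcomes — {(1,0,0); (1,0,1); (1,1,1); (2,0,0); (2,0,1); (2,1,1)}
PSO∖claimed = {(1,0,1)}

missing: thr1.a=1 thr2.a=0 thr2.b=1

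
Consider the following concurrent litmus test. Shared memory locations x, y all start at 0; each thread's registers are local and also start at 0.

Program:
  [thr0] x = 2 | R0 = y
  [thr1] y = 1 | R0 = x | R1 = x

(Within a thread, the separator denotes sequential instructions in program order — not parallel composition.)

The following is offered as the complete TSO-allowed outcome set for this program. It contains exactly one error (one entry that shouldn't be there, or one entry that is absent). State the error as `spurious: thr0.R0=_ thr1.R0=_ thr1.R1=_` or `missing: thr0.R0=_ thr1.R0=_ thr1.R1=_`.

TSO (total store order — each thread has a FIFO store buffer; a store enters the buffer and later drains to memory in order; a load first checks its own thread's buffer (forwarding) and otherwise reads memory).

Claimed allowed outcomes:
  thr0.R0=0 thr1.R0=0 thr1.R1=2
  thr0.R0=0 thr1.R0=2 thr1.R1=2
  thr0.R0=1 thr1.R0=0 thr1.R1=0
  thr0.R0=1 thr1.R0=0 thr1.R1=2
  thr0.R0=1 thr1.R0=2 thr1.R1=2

outcome vector order: (thr0.R0,thr1.R0,thr1.R1)
under TSO → (0,0,0); (0,0,2); (0,2,2); (1,0,0); (1,0,2); (1,2,2)
TSO∖claimed = {(0,0,0)}

missing: thr0.R0=0 thr1.R0=0 thr1.R1=0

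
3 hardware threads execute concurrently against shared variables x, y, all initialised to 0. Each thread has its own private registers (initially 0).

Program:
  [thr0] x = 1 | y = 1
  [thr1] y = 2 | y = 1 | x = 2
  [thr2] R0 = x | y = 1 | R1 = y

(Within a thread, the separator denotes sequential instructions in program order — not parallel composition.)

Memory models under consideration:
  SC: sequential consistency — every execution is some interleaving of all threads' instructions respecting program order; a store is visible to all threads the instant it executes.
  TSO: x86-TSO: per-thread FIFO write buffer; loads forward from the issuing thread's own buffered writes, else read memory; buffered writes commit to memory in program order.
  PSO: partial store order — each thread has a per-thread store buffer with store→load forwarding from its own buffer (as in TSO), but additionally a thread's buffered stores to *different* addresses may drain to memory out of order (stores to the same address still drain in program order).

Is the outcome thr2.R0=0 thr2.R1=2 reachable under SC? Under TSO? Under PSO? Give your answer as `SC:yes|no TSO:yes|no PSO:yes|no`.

outcome vector order: (thr2.R0,thr2.R1)
under SC → (0,1) (0,2) (1,1) (1,2) (2,1)
under TSO → (0,1) (0,2) (1,1) (1,2) (2,1)
under PSO → (0,1) (0,2) (1,1) (1,2) (2,1) (2,2)
target (0,2) ∈ {SC,TSO,PSO}

SC:yes TSO:yes PSO:yes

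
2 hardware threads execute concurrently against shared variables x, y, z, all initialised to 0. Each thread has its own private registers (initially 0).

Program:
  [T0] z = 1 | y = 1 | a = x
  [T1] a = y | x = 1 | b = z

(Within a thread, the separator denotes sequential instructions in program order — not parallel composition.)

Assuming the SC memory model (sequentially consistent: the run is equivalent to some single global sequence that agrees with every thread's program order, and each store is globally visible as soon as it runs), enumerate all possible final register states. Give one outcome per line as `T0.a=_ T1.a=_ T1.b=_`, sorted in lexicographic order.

outcome vector order: (T0.a,T1.a,T1.b)
|SC outcomes| = 5

T0.a=0 T1.a=0 T1.b=1
T0.a=0 T1.a=1 T1.b=1
T0.a=1 T1.a=0 T1.b=0
T0.a=1 T1.a=0 T1.b=1
T0.a=1 T1.a=1 T1.b=1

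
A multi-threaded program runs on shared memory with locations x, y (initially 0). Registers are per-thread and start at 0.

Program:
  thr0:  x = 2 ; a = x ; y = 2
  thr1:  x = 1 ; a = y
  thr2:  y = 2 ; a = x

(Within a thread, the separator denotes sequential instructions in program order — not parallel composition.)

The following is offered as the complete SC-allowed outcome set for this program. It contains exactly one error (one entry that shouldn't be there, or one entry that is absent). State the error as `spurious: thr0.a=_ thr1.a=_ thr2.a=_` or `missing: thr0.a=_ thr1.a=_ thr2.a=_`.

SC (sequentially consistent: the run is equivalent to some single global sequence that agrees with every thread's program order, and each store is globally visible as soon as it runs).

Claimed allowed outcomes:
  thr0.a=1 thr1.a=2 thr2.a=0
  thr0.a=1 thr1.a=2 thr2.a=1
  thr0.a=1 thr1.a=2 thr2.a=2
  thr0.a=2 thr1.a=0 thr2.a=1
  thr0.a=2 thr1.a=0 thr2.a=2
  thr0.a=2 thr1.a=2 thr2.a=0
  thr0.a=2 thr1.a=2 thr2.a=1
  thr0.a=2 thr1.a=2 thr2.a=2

outcome vector order: (thr0.a,thr1.a,thr2.a)
SC (9): 101 120 121 122 201 202 220 221 222
SC∖claimed = {101}

missing: thr0.a=1 thr1.a=0 thr2.a=1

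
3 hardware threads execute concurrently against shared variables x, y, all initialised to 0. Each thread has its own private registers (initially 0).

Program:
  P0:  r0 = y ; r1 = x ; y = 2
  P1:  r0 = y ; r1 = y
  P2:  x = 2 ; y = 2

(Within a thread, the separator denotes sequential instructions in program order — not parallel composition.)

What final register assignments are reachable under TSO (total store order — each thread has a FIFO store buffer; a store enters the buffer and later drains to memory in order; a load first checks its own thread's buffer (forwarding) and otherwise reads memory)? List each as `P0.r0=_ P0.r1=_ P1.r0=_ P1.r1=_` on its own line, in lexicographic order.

outcome vector order: (P0.r0,P0.r1,P1.r0,P1.r1)
|TSO outcomes| = 9

P0.r0=0 P0.r1=0 P1.r0=0 P1.r1=0
P0.r0=0 P0.r1=0 P1.r0=0 P1.r1=2
P0.r0=0 P0.r1=0 P1.r0=2 P1.r1=2
P0.r0=0 P0.r1=2 P1.r0=0 P1.r1=0
P0.r0=0 P0.r1=2 P1.r0=0 P1.r1=2
P0.r0=0 P0.r1=2 P1.r0=2 P1.r1=2
P0.r0=2 P0.r1=2 P1.r0=0 P1.r1=0
P0.r0=2 P0.r1=2 P1.r0=0 P1.r1=2
P0.r0=2 P0.r1=2 P1.r0=2 P1.r1=2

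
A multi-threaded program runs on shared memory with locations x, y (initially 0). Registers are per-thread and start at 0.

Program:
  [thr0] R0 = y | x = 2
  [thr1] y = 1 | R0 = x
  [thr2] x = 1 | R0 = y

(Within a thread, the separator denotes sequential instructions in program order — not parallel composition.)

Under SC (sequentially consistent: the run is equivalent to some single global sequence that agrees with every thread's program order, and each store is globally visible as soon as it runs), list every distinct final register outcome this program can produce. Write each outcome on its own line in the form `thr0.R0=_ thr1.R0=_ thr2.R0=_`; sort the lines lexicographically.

thr0.R0=0 thr1.R0=0 thr2.R0=1
thr0.R0=0 thr1.R0=1 thr2.R0=0
thr0.R0=0 thr1.R0=1 thr2.R0=1
thr0.R0=0 thr1.R0=2 thr2.R0=0
thr0.R0=0 thr1.R0=2 thr2.R0=1
thr0.R0=1 thr1.R0=0 thr2.R0=1
thr0.R0=1 thr1.R0=1 thr2.R0=0
thr0.R0=1 thr1.R0=1 thr2.R0=1
thr0.R0=1 thr1.R0=2 thr2.R0=0
thr0.R0=1 thr1.R0=2 thr2.R0=1

outcome vector order: (thr0.R0,thr1.R0,thr2.R0)
|SC outcomes| = 10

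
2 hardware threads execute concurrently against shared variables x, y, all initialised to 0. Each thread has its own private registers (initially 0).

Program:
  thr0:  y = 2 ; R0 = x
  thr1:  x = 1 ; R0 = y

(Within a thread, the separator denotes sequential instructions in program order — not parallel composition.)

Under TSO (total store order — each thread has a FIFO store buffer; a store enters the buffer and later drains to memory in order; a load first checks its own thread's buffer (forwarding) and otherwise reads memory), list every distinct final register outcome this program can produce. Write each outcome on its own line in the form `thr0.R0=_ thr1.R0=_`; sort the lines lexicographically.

thr0.R0=0 thr1.R0=0
thr0.R0=0 thr1.R0=2
thr0.R0=1 thr1.R0=0
thr0.R0=1 thr1.R0=2

outcome vector order: (thr0.R0,thr1.R0)
|TSO outcomes| = 4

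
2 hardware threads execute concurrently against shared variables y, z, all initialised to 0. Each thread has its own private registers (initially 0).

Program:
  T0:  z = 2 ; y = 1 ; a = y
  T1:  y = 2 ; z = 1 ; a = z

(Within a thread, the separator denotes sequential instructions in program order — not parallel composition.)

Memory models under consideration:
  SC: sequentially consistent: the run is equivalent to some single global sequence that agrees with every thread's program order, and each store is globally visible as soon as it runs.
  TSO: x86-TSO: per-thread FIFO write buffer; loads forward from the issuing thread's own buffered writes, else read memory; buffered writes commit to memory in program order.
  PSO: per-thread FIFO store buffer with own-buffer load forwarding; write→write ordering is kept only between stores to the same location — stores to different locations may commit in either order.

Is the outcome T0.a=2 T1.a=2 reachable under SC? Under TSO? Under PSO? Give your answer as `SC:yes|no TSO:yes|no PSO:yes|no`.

outcome vector order: (T0.a,T1.a)
SC (3): (1,1) (1,2) (2,1)
TSO (3): (1,1) (1,2) (2,1)
PSO (4): (1,1) (1,2) (2,1) (2,2)
target (2,2) ∈ {PSO}

SC:no TSO:no PSO:yes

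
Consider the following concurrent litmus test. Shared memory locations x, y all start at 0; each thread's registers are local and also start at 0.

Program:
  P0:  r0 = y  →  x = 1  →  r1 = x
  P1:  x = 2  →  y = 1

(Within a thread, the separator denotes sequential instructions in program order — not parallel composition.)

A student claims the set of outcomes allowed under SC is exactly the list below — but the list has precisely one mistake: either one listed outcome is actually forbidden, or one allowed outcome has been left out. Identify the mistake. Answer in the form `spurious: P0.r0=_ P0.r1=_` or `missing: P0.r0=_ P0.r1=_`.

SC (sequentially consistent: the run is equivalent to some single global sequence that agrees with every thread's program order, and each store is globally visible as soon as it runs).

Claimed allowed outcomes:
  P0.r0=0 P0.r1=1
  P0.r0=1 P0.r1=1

missing: P0.r0=0 P0.r1=2

outcome vector order: (P0.r0,P0.r1)
SC: 3 outcomes — {01 02 11}
SC∖claimed = {02}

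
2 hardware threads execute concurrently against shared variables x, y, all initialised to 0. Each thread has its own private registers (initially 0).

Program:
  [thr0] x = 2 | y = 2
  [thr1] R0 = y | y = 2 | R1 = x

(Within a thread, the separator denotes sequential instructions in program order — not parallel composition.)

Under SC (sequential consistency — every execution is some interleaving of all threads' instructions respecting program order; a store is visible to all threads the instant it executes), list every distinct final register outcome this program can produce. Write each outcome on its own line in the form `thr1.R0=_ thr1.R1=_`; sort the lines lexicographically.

outcome vector order: (thr1.R0,thr1.R1)
|SC outcomes| = 3

thr1.R0=0 thr1.R1=0
thr1.R0=0 thr1.R1=2
thr1.R0=2 thr1.R1=2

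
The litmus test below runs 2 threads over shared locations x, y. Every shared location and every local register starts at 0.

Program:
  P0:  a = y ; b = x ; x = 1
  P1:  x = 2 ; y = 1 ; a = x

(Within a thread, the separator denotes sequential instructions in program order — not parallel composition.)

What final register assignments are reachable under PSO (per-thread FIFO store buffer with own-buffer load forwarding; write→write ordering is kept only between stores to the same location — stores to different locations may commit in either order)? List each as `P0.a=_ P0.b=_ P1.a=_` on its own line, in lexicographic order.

P0.a=0 P0.b=0 P1.a=1
P0.a=0 P0.b=0 P1.a=2
P0.a=0 P0.b=2 P1.a=1
P0.a=0 P0.b=2 P1.a=2
P0.a=1 P0.b=0 P1.a=1
P0.a=1 P0.b=0 P1.a=2
P0.a=1 P0.b=2 P1.a=1
P0.a=1 P0.b=2 P1.a=2

outcome vector order: (P0.a,P0.b,P1.a)
|PSO outcomes| = 8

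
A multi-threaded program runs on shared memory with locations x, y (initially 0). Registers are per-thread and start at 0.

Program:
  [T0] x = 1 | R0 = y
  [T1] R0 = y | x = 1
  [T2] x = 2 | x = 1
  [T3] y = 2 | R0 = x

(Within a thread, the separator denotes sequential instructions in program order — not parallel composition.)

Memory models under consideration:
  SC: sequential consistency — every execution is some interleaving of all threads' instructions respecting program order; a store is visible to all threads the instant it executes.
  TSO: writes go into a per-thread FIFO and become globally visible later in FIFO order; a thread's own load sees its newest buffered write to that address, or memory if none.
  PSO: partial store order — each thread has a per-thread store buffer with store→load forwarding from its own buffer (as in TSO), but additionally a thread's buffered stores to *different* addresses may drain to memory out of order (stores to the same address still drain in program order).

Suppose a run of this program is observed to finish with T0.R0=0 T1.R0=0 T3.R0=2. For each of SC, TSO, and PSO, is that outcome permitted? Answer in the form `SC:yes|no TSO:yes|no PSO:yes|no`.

SC:yes TSO:yes PSO:yes

outcome vector order: (T0.R0,T1.R0,T3.R0)
under SC → <0 0 1>; <0 0 2>; <0 2 1>; <0 2 2>; <2 0 0>; <2 0 1>; <2 0 2>; <2 2 0>; <2 2 1>; <2 2 2>
under TSO → <0 0 0>; <0 0 1>; <0 0 2>; <0 2 0>; <0 2 1>; <0 2 2>; <2 0 0>; <2 0 1>; <2 0 2>; <2 2 0>; <2 2 1>; <2 2 2>
under PSO → <0 0 0>; <0 0 1>; <0 0 2>; <0 2 0>; <0 2 1>; <0 2 2>; <2 0 0>; <2 0 1>; <2 0 2>; <2 2 0>; <2 2 1>; <2 2 2>
target <0 0 2> ∈ {SC,TSO,PSO}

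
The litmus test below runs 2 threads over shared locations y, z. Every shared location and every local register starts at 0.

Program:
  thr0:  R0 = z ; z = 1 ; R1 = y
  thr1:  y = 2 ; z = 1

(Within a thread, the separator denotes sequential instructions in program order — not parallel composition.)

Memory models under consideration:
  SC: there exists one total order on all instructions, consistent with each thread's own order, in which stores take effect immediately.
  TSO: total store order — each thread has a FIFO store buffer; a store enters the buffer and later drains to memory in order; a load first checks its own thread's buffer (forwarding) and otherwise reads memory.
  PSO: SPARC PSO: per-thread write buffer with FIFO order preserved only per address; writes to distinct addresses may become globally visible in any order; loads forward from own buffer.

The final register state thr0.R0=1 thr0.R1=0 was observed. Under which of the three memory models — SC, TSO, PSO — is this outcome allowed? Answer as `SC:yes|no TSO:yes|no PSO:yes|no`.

SC:no TSO:no PSO:yes

outcome vector order: (thr0.R0,thr0.R1)
SC: 3 outcomes — {(0,0), (0,2), (1,2)}
TSO: 3 outcomes — {(0,0), (0,2), (1,2)}
PSO: 4 outcomes — {(0,0), (0,2), (1,0), (1,2)}
target (1,0) ∈ {PSO}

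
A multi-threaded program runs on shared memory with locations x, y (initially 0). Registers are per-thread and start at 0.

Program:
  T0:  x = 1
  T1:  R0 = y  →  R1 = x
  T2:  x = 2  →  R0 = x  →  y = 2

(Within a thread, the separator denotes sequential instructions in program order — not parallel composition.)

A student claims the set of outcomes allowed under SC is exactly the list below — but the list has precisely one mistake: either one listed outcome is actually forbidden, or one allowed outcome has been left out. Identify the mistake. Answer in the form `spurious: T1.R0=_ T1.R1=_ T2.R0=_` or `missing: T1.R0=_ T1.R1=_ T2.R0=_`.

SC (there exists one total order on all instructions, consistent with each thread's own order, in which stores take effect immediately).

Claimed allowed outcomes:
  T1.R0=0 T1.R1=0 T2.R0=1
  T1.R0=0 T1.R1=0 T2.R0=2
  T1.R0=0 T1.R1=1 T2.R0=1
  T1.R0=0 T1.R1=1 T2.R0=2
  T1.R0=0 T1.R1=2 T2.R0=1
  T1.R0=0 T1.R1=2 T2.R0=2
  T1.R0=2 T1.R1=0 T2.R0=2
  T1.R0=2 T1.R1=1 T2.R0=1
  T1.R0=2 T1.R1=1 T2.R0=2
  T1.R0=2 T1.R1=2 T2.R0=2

spurious: T1.R0=2 T1.R1=0 T2.R0=2

outcome vector order: (T1.R0,T1.R1,T2.R0)
SC (9): 0/0/1 0/0/2 0/1/1 0/1/2 0/2/1 0/2/2 2/1/1 2/1/2 2/2/2
claimed∖SC = {2/0/2}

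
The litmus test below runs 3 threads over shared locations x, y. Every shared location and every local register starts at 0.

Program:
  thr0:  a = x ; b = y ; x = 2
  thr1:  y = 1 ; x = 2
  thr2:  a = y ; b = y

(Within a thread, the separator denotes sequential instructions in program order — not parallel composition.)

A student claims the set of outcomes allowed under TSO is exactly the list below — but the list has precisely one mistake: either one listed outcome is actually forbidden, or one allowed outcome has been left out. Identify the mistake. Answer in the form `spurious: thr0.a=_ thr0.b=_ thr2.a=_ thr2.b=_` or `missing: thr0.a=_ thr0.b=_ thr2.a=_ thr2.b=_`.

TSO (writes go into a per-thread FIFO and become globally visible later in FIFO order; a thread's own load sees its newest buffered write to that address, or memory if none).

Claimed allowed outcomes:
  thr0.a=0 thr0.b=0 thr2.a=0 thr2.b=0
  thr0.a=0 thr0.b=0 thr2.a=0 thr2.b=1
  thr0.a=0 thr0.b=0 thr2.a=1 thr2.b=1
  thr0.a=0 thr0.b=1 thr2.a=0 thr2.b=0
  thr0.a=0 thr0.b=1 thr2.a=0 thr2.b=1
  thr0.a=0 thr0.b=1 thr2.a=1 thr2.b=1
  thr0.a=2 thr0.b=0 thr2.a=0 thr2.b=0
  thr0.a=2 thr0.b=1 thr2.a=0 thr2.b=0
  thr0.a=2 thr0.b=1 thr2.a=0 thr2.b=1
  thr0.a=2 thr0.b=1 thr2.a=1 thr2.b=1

outcome vector order: (thr0.a,thr0.b,thr2.a,thr2.b)
[TSO] allowed = {<0 0 0 0>, <0 0 0 1>, <0 0 1 1>, <0 1 0 0>, <0 1 0 1>, <0 1 1 1>, <2 1 0 0>, <2 1 0 1>, <2 1 1 1>}
claimed∖TSO = {<2 0 0 0>}

spurious: thr0.a=2 thr0.b=0 thr2.a=0 thr2.b=0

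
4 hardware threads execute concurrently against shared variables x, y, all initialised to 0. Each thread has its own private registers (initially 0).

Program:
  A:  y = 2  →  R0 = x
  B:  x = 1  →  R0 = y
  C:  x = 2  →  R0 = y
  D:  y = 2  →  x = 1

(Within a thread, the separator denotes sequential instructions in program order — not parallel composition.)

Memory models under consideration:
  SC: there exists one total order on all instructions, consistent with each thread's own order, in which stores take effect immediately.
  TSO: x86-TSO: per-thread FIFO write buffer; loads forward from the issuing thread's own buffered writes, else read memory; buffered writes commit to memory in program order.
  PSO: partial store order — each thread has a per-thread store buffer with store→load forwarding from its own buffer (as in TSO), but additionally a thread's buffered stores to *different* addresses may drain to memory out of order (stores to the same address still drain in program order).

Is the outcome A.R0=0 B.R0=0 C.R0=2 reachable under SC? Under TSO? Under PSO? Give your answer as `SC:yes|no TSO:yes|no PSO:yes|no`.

outcome vector order: (A.R0,B.R0,C.R0)
SC (9): (0,2,2); (1,0,0); (1,0,2); (1,2,0); (1,2,2); (2,0,0); (2,0,2); (2,2,0); (2,2,2)
TSO (12): (0,0,0); (0,0,2); (0,2,0); (0,2,2); (1,0,0); (1,0,2); (1,2,0); (1,2,2); (2,0,0); (2,0,2); (2,2,0); (2,2,2)
PSO (12): (0,0,0); (0,0,2); (0,2,0); (0,2,2); (1,0,0); (1,0,2); (1,2,0); (1,2,2); (2,0,0); (2,0,2); (2,2,0); (2,2,2)
target (0,0,2) ∈ {TSO,PSO}

SC:no TSO:yes PSO:yes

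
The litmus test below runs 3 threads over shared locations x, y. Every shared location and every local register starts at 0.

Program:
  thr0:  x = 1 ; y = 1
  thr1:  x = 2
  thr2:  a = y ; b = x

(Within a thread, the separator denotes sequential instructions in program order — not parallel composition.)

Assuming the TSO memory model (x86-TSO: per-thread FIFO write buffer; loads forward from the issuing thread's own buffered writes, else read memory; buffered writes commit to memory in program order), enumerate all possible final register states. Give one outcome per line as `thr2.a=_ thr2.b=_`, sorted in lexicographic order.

outcome vector order: (thr2.a,thr2.b)
|TSO outcomes| = 5

thr2.a=0 thr2.b=0
thr2.a=0 thr2.b=1
thr2.a=0 thr2.b=2
thr2.a=1 thr2.b=1
thr2.a=1 thr2.b=2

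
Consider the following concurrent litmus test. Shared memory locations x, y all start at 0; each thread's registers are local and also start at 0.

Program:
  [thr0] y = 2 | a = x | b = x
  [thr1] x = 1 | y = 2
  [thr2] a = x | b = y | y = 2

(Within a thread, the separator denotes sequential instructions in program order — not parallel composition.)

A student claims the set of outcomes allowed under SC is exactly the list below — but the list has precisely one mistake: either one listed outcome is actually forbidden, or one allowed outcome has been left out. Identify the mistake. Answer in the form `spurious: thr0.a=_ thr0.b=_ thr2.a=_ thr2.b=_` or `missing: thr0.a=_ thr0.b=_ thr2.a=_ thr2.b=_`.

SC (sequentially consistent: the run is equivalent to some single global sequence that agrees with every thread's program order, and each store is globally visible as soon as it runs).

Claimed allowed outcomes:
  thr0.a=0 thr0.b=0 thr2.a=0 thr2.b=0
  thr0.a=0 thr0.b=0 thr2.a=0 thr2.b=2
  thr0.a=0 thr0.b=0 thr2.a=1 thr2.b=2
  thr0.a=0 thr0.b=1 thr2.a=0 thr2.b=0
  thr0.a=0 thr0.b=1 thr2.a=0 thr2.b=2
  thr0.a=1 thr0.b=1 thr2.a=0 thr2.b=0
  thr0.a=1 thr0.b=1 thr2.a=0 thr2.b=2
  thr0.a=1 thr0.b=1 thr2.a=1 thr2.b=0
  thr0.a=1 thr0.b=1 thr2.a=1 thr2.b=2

missing: thr0.a=0 thr0.b=1 thr2.a=1 thr2.b=2

outcome vector order: (thr0.a,thr0.b,thr2.a,thr2.b)
SC (10): 0/0/0/0 0/0/0/2 0/0/1/2 0/1/0/0 0/1/0/2 0/1/1/2 1/1/0/0 1/1/0/2 1/1/1/0 1/1/1/2
SC∖claimed = {0/1/1/2}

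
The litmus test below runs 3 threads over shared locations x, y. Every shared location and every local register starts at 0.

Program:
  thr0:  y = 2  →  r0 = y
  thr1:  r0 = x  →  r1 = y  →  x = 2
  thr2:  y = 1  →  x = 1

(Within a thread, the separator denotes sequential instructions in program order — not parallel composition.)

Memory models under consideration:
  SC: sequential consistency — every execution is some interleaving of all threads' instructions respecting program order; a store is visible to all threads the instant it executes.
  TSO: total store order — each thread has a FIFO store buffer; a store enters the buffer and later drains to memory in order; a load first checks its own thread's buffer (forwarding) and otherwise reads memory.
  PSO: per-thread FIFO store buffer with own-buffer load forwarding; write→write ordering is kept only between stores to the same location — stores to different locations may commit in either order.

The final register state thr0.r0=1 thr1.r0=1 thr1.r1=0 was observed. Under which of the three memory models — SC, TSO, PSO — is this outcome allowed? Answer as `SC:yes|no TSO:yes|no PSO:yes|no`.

outcome vector order: (thr0.r0,thr1.r0,thr1.r1)
[SC] allowed = {<1 0 0> <1 0 1> <1 0 2> <1 1 1> <2 0 0> <2 0 1> <2 0 2> <2 1 1> <2 1 2>}
[TSO] allowed = {<1 0 0> <1 0 1> <1 0 2> <1 1 1> <2 0 0> <2 0 1> <2 0 2> <2 1 1> <2 1 2>}
[PSO] allowed = {<1 0 0> <1 0 1> <1 0 2> <1 1 0> <1 1 1> <1 1 2> <2 0 0> <2 0 1> <2 0 2> <2 1 0> <2 1 1> <2 1 2>}
target <1 1 0> ∈ {PSO}

SC:no TSO:no PSO:yes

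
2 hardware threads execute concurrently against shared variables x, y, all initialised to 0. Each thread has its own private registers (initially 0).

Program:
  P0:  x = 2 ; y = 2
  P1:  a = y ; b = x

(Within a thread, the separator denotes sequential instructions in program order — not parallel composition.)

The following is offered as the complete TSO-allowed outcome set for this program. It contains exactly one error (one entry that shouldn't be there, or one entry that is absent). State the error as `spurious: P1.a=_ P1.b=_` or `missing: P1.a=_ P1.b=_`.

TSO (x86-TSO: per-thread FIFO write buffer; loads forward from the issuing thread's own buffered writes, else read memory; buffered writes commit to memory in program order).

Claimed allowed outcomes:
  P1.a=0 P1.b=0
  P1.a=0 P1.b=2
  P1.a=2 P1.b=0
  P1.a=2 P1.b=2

outcome vector order: (P1.a,P1.b)
TSO (3): 0/0 0/2 2/2
claimed∖TSO = {2/0}

spurious: P1.a=2 P1.b=0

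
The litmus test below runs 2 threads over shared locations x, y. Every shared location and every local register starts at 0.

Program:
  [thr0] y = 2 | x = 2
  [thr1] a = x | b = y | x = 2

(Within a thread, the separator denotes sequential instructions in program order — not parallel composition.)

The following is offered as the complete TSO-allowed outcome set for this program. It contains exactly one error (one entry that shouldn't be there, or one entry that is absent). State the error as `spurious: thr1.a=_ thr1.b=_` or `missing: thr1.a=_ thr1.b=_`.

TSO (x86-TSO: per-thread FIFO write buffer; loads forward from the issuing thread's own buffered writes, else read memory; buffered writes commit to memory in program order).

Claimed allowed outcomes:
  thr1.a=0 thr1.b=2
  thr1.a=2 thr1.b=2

missing: thr1.a=0 thr1.b=0

outcome vector order: (thr1.a,thr1.b)
under TSO → 00 02 22
TSO∖claimed = {00}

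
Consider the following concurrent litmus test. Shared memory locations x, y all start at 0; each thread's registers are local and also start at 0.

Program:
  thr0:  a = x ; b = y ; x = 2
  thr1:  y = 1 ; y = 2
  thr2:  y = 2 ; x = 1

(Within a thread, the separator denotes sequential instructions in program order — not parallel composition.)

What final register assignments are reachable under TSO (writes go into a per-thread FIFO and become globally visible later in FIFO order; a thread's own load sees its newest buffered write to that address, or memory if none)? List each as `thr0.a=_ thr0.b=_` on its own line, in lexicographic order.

outcome vector order: (thr0.a,thr0.b)
|TSO outcomes| = 5

thr0.a=0 thr0.b=0
thr0.a=0 thr0.b=1
thr0.a=0 thr0.b=2
thr0.a=1 thr0.b=1
thr0.a=1 thr0.b=2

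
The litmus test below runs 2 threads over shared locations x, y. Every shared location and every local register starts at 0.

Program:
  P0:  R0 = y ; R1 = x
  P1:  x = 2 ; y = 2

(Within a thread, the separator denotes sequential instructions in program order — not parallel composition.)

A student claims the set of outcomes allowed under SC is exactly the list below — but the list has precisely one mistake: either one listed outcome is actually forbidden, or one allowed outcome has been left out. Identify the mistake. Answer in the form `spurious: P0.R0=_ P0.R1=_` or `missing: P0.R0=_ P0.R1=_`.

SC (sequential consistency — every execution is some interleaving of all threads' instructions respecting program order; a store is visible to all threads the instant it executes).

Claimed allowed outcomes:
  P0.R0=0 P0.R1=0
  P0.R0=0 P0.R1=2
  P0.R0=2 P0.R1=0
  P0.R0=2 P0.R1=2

spurious: P0.R0=2 P0.R1=0

outcome vector order: (P0.R0,P0.R1)
under SC → 00 02 22
claimed∖SC = {20}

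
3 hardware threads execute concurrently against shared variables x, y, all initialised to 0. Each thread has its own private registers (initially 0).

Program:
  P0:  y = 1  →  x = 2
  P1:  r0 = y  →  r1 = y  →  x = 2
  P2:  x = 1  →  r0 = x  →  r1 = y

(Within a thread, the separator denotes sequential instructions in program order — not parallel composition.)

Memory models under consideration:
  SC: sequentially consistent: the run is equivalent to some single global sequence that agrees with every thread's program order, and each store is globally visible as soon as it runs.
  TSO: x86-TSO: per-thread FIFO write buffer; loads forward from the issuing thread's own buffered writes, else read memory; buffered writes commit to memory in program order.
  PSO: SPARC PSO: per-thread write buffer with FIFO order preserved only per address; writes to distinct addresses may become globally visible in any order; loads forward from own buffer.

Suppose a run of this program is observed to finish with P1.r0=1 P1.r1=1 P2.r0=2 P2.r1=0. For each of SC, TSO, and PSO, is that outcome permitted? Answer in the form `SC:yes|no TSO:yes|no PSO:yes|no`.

SC:no TSO:no PSO:yes

outcome vector order: (P1.r0,P1.r1,P2.r0,P2.r1)
under SC → 0010; 0011; 0020; 0021; 0110; 0111; 0121; 1110; 1111; 1121
under TSO → 0010; 0011; 0020; 0021; 0110; 0111; 0121; 1110; 1111; 1121
under PSO → 0010; 0011; 0020; 0021; 0110; 0111; 0120; 0121; 1110; 1111; 1120; 1121
target 1120 ∈ {PSO}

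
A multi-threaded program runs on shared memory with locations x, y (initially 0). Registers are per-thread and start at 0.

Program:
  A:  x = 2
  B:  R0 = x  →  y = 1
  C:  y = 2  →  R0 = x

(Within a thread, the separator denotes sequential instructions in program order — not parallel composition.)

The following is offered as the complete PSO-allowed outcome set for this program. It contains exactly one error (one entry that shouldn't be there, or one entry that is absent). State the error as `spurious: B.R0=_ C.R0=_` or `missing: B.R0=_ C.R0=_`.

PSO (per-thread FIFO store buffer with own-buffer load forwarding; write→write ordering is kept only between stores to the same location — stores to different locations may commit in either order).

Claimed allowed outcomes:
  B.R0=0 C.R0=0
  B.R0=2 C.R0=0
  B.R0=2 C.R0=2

outcome vector order: (B.R0,C.R0)
[PSO] allowed = {00 02 20 22}
PSO∖claimed = {02}

missing: B.R0=0 C.R0=2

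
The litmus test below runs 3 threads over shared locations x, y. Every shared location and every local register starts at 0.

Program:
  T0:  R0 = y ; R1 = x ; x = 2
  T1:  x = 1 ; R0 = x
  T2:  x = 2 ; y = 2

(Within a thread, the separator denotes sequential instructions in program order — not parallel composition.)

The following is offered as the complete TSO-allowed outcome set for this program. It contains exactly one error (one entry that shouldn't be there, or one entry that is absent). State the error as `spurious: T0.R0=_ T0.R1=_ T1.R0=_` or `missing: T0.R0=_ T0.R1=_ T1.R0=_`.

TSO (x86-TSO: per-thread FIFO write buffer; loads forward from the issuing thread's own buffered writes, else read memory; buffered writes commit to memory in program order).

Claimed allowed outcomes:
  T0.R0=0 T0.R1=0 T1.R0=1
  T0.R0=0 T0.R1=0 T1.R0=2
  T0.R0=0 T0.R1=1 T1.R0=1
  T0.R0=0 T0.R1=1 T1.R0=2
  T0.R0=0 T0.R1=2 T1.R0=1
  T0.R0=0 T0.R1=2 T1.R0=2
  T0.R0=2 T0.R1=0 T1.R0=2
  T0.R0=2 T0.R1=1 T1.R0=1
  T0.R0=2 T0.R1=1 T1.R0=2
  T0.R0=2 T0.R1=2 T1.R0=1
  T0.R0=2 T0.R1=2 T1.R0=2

spurious: T0.R0=2 T0.R1=0 T1.R0=2

outcome vector order: (T0.R0,T0.R1,T1.R0)
TSO (10): (0,0,1), (0,0,2), (0,1,1), (0,1,2), (0,2,1), (0,2,2), (2,1,1), (2,1,2), (2,2,1), (2,2,2)
claimed∖TSO = {(2,0,2)}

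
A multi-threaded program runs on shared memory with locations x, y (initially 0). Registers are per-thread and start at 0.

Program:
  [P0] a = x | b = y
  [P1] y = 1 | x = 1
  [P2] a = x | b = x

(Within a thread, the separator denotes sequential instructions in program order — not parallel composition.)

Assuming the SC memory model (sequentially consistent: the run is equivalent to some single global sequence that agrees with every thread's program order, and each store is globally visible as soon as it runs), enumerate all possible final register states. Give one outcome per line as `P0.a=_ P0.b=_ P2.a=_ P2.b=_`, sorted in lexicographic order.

P0.a=0 P0.b=0 P2.a=0 P2.b=0
P0.a=0 P0.b=0 P2.a=0 P2.b=1
P0.a=0 P0.b=0 P2.a=1 P2.b=1
P0.a=0 P0.b=1 P2.a=0 P2.b=0
P0.a=0 P0.b=1 P2.a=0 P2.b=1
P0.a=0 P0.b=1 P2.a=1 P2.b=1
P0.a=1 P0.b=1 P2.a=0 P2.b=0
P0.a=1 P0.b=1 P2.a=0 P2.b=1
P0.a=1 P0.b=1 P2.a=1 P2.b=1

outcome vector order: (P0.a,P0.b,P2.a,P2.b)
|SC outcomes| = 9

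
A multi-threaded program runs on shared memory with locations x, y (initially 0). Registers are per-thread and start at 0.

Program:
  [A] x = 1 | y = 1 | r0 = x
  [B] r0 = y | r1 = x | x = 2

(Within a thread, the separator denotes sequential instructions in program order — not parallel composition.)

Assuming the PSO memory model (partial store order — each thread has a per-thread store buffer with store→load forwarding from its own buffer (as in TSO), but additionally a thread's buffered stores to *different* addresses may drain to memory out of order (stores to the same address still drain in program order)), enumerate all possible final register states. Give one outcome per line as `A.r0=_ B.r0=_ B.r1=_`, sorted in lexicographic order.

A.r0=1 B.r0=0 B.r1=0
A.r0=1 B.r0=0 B.r1=1
A.r0=1 B.r0=1 B.r1=0
A.r0=1 B.r0=1 B.r1=1
A.r0=2 B.r0=0 B.r1=0
A.r0=2 B.r0=0 B.r1=1
A.r0=2 B.r0=1 B.r1=0
A.r0=2 B.r0=1 B.r1=1

outcome vector order: (A.r0,B.r0,B.r1)
|PSO outcomes| = 8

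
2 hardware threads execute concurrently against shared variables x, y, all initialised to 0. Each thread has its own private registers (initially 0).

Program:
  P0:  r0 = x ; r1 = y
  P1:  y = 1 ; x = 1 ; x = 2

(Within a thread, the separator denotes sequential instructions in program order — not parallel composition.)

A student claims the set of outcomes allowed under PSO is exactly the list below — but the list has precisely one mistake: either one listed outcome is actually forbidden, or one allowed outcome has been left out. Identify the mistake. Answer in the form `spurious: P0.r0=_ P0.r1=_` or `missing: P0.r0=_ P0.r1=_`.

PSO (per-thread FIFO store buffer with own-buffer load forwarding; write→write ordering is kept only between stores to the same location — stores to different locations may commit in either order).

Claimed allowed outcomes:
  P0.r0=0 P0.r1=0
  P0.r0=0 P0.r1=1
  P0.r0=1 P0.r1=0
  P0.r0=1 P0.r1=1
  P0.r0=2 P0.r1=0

missing: P0.r0=2 P0.r1=1

outcome vector order: (P0.r0,P0.r1)
under PSO → 00, 01, 10, 11, 20, 21
PSO∖claimed = {21}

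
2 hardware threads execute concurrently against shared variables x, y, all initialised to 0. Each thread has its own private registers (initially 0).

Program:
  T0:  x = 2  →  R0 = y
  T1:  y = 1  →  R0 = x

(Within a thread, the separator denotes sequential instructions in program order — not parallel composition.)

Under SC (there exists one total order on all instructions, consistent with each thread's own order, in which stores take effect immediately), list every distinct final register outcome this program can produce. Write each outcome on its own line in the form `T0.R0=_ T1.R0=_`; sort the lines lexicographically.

T0.R0=0 T1.R0=2
T0.R0=1 T1.R0=0
T0.R0=1 T1.R0=2

outcome vector order: (T0.R0,T1.R0)
|SC outcomes| = 3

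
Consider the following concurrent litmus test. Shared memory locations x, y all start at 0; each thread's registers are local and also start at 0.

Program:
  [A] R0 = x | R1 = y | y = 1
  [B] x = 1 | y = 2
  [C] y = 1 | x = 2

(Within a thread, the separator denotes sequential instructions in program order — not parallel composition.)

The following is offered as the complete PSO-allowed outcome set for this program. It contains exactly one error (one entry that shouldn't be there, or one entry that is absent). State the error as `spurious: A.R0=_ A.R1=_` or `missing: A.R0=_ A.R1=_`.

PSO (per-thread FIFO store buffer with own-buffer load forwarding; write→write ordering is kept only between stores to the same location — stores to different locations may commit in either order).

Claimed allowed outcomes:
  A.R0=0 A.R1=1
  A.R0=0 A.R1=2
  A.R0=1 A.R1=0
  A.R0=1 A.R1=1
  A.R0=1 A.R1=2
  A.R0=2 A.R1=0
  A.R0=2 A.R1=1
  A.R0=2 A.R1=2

missing: A.R0=0 A.R1=0

outcome vector order: (A.R0,A.R1)
[PSO] allowed = {(0,0); (0,1); (0,2); (1,0); (1,1); (1,2); (2,0); (2,1); (2,2)}
PSO∖claimed = {(0,0)}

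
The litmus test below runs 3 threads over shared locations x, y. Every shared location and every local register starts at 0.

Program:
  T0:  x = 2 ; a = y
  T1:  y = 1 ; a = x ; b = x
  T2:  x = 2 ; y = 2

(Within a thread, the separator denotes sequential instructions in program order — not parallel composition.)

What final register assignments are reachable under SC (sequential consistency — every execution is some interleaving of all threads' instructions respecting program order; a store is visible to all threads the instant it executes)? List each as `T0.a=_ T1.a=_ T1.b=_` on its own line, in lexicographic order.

T0.a=0 T1.a=2 T1.b=2
T0.a=1 T1.a=0 T1.b=0
T0.a=1 T1.a=0 T1.b=2
T0.a=1 T1.a=2 T1.b=2
T0.a=2 T1.a=0 T1.b=0
T0.a=2 T1.a=0 T1.b=2
T0.a=2 T1.a=2 T1.b=2

outcome vector order: (T0.a,T1.a,T1.b)
|SC outcomes| = 7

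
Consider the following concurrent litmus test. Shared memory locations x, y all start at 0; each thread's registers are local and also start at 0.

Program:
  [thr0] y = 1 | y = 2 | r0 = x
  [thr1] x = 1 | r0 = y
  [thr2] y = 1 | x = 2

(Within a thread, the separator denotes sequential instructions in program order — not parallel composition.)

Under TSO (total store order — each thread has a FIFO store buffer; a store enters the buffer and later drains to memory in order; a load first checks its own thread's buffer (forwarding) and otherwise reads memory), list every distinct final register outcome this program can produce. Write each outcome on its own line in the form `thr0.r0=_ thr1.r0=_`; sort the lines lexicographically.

outcome vector order: (thr0.r0,thr1.r0)
|TSO outcomes| = 9

thr0.r0=0 thr1.r0=0
thr0.r0=0 thr1.r0=1
thr0.r0=0 thr1.r0=2
thr0.r0=1 thr1.r0=0
thr0.r0=1 thr1.r0=1
thr0.r0=1 thr1.r0=2
thr0.r0=2 thr1.r0=0
thr0.r0=2 thr1.r0=1
thr0.r0=2 thr1.r0=2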